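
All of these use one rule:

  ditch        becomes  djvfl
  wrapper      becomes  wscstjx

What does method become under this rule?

In ditch: d→d is +0, i→j is +1, t→v is +2, c→f is +3 — the shift increases by 1 each position. Each letter shifts forward by its position index (0, 1, 2, …) — the shift grows by one for each successive letter.
Applying it to method: m+0=m, e+1=f, t+2=v, h+3=k, o+4=s, d+5=i.

mfvksi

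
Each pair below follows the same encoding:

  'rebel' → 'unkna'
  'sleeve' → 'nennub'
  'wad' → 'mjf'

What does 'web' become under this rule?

knf

The output letters match the input read backwards, each shifted +9: rebel reversed is leber. Read the word backwards and shift each letter +9.
On web: reverse → bew; then shift: b+9=k, e+9=n, w+9=f.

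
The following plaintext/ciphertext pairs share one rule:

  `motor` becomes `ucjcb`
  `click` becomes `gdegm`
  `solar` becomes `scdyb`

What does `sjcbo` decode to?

store

m(12)→u(20) and o(14)→c(2) fit y≡17x+24 (mod 26); the inverse of 17 mod 26 is 23. This is an affine cipher: with a=0,…,z=25, each position x becomes (17x+24) mod 26.
Decoding sjcbo: s(18)→23·(18−24)≡18=s; j(9)→23·(9−24)≡19=t; c(2)→23·(2−24)≡14=o; b(1)→23·(1−24)≡17=r; o(14)→23·(14−24)≡4=e (all mod 26).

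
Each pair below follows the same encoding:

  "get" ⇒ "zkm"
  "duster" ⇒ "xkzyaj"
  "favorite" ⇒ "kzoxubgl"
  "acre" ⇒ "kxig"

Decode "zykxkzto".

The output letters match the input read backwards, each shifted +6: get reversed is teg. Read the word backwards and shift each letter +6.
Decoding zykxkzto: shift back: z−6=t, y−6=s, k−6=e, x−6=r, k−6=e, z−6=t, t−6=n, o−6=i → tseretni; then reverse → interest.

interest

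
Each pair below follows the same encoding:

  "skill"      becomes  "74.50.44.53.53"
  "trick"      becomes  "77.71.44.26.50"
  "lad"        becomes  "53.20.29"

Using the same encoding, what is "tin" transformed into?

s(#19)→74 and k(#11)→50: differences scale by 3, so n = 3·pos + 17. The formula is n = 3×(alphabet index, a=1) + 17.
Applying it to tin: t=20→77, i=9→44, n=14→59.

77.44.59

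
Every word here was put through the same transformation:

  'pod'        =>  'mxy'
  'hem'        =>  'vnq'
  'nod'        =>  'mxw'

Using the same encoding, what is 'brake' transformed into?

The output letters match the input read backwards, each shifted +9: pod reversed is dop. The word is reversed, then every letter is shifted forward by 9.
On brake: reverse → ekarb; then shift: e+9=n, k+9=t, a+9=j, r+9=a, b+9=k.

ntjak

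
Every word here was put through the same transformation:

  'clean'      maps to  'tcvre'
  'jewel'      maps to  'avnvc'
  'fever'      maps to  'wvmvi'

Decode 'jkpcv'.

Every letter moves 17 places later in the alphabet, wrapping around z→a.
Reversing it on jkpcv: j−17=s, k−17=t, p−17=y, c−17=l, v−17=e.

style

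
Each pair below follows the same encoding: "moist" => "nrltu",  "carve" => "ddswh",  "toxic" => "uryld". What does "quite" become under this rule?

rxluh

The shift depends on letter class: consonant m→n is +1, but vowel o→r is +3. The rule splits by letter class: vowels +3, consonants +1.
On quite: q(cons)+1=r, u(vowel)+3=x, i(vowel)+3=l, t(cons)+1=u, e(vowel)+3=h.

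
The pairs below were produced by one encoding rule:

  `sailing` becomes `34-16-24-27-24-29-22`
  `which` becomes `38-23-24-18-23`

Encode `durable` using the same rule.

Letters become their 1-based position plus 15 (so a→16, b→17, …).
Applying it to durable: d=4→19, u=21→36, r=18→33, a=1→16, b=2→17, l=12→27, e=5→20.

19-36-33-16-17-27-20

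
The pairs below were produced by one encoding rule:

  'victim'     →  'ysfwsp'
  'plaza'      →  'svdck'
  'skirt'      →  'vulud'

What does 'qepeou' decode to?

A repeating key of period 3 is used — shifts +3, +10, +3 over and over.
Undoing it on qepeou: q−3=n, e−10=u, p−3=m, e−3=b, o−10=e, u−3=r.

number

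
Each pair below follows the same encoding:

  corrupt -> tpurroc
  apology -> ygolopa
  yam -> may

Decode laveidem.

medieval

The output letters match the input read backwards: corrupt reversed is tpurroc. The word is simply reversed.
Decoding laveidem: then reverse → medieval.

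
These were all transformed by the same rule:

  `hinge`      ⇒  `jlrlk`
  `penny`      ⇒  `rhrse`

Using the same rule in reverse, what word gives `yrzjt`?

woven

Each letter shifts forward by (position + 2), i.e. 2, 3, 4, … — the shift grows by one for each successive letter.
Undoing it on yrzjt: y−2=w, r−3=o, z−4=v, j−5=e, t−6=n.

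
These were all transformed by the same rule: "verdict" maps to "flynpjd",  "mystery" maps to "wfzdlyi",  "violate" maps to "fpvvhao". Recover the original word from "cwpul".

Shifts by position in verdict: pos 0: v→f (+10), pos 1: e→l (+7), pos 2: r→y (+7), pos 3: d→n (+10), pos 4: i→p (+7), pos 5: c→j (+7) — repeating every 3. A repeating key of period 3 is used — shifts +10, +7, +7 over and over.
Reversing it on cwpul: c−10=s, w−7=p, p−7=i, u−10=k, l−7=e.

spike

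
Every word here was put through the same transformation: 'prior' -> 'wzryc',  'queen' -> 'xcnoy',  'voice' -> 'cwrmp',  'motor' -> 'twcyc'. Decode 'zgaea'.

syrup

Each letter shifts forward by (position + 7), i.e. 7, 8, 9, … — the shift grows by one for each successive letter.
Decoding zgaea: z−7=s, g−8=y, a−9=r, e−10=u, a−11=p.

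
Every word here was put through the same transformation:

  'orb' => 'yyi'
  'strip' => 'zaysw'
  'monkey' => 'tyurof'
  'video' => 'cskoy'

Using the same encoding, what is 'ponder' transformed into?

wyukoy

The shift depends on letter class: consonant r→y is +7, but vowel o→y is +10. Vowels shift forward by 10 and consonants shift forward by 7.
On ponder: p(cons)+7=w, o(vowel)+10=y, n(cons)+7=u, d(cons)+7=k, e(vowel)+10=o, r(cons)+7=y.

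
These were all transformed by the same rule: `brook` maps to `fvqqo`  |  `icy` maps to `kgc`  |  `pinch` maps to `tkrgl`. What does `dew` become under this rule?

The rule splits by letter class: vowels +2, consonants +4.
Applying it to dew: d(cons)+4=h, e(vowel)+2=g, w(cons)+4=a.

hga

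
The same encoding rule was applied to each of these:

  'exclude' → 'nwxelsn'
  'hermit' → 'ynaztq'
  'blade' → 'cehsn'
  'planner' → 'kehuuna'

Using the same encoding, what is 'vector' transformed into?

This is an affine cipher: with a=0,…,z=25, each position x becomes (21x+7) mod 26.
For vector: v(21)→21·21+7≡6=g; e(4)→21·4+7≡13=n; c(2)→21·2+7≡23=x; t(19)→21·19+7≡16=q; o(14)→21·14+7≡15=p; r(17)→21·17+7≡0=a (all mod 26).

gnxqpa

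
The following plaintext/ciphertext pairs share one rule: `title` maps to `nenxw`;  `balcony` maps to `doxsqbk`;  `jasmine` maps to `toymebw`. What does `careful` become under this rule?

t(19)→n(13) and i(8)→e(4) fit y≡15x+14 (mod 26); the inverse of 15 mod 26 is 7. This is an affine cipher: with a=0,…,z=25, each position x becomes (15x+14) mod 26.
For careful: c(2)→15·2+14≡18=s; a(0)→15·0+14≡14=o; r(17)→15·17+14≡9=j; e(4)→15·4+14≡22=w; f(5)→15·5+14≡11=l; u(20)→15·20+14≡2=c; l(11)→15·11+14≡23=x (all mod 26).

sojwlcx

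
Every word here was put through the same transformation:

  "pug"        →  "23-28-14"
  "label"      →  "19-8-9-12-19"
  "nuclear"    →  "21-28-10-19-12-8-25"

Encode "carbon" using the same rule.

p is letter #16 and maps to 23: an offset of 7. Letters become their 1-based position plus 7 (so a→8, b→9, …).
On carbon: c=3→10, a=1→8, r=18→25, b=2→9, o=15→22, n=14→21.

10-8-25-9-22-21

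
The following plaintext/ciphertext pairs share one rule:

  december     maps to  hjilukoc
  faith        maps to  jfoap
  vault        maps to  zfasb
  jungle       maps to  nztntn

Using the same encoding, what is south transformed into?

wtaap

In december: d→h is +4, e→j is +5, c→i is +6, e→l is +7 — the shift increases by 1 each position. Letter i (0-indexed) is shifted by i+4, so successive shifts are 4, 5, 6, ….
Applying it to south: s+4=w, o+5=t, u+6=a, t+7=a, h+8=p.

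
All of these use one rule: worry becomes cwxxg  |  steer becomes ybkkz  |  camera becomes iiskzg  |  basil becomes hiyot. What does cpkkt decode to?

wheel

Shifts by position in worry: pos 0: w→c (+6), pos 1: o→w (+8), pos 2: r→x (+6), pos 3: r→x (+6), pos 4: y→g (+8) — repeating every 3. The shifts repeat in a cycle of length 3: positions 0,1,… shift by +6, +8, +6, then the pattern repeats.
Reversing it on cpkkt: c−6=w, p−8=h, k−6=e, k−6=e, t−8=l.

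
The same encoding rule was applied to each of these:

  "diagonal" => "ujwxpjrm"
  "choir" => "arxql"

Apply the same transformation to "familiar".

Read the word backwards and shift each letter +9.
On familiar: reverse → railimaf; then shift: r+9=a, a+9=j, i+9=r, l+9=u, i+9=r, m+9=v, a+9=j, f+9=o.

ajrurvjo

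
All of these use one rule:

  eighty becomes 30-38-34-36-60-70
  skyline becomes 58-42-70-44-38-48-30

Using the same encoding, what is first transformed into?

e(#5)→30 and i(#9)→38: differences scale by 2, so n = 2·pos + 20. Each letter becomes 2×(its alphabet position, a=1..z=26) + 20.
For first: f=6→32, i=9→38, r=18→56, s=19→58, t=20→60.

32-38-56-58-60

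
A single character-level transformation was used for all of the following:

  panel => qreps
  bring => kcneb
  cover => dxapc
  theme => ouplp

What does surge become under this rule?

vhcbp

p(15)→q(16) and a(0)→r(17) fit y≡19x+17 (mod 26); the inverse of 19 mod 26 is 11. Each letter's alphabet position (a=0..z=25) is mapped through 19·x+17 mod 26 — an affine cipher.
Applying it to surge: s(18)→19·18+17≡21=v; u(20)→19·20+17≡7=h; r(17)→19·17+17≡2=c; g(6)→19·6+17≡1=b; e(4)→19·4+17≡15=p (all mod 26).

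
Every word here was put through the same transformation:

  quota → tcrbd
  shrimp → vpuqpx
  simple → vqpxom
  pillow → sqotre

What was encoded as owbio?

loyal

Shifts by position in quota: pos 0: q→t (+3), pos 1: u→c (+8), pos 2: o→r (+3), pos 3: t→b (+8) — repeating every 2. A repeating key of period 2 is used — shifts +3, +8 over and over.
Undoing it on owbio: o−3=l, w−8=o, b−3=y, i−8=a, o−3=l.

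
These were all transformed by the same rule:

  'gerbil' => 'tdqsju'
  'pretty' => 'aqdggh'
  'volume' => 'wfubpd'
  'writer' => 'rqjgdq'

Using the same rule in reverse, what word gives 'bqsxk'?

urban

g(6)→t(19) and e(4)→d(3) fit y≡21x+23 (mod 26); the inverse of 21 mod 26 is 5. Treating letters as 0–25, the rule is x ↦ 21x + 23 (mod 26).
Undoing it on bqsxk: b(1)→5·(1−23)≡20=u; q(16)→5·(16−23)≡17=r; s(18)→5·(18−23)≡1=b; x(23)→5·(23−23)≡0=a; k(10)→5·(10−23)≡13=n (all mod 26).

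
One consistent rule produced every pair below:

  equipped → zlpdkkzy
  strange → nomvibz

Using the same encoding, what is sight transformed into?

ndbco

Compare letters: e→z is +21, q→l is +21, u→p is +21 — a constant shift. Each letter is shifted forward by 21 in the alphabet (a Caesar shift of +21).
Applying it to sight: s+21=n, i+21=d, g+21=b, h+21=c, t+21=o.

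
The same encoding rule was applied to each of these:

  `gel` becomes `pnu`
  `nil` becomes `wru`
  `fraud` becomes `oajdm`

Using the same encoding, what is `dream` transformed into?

Compare letters: g→p is +9, e→n is +9, l→u is +9 — a constant shift. Every letter moves 9 places later in the alphabet, wrapping around z→a.
Applying it to dream: d+9=m, r+9=a, e+9=n, a+9=j, m+9=v.

manjv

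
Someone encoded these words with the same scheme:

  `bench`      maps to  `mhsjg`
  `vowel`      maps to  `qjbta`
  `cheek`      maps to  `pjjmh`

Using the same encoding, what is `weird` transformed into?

The word is reversed, then every letter is shifted forward by 5.
On weird: reverse → driew; then shift: d+5=i, r+5=w, i+5=n, e+5=j, w+5=b.

iwnjb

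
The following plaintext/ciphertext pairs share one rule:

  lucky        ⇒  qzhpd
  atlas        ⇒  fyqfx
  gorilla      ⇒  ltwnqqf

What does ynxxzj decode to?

tissue

It's a constant shift of +5 (ROT5).
Decoding ynxxzj: y−5=t, n−5=i, x−5=s, x−5=s, z−5=u, j−5=e.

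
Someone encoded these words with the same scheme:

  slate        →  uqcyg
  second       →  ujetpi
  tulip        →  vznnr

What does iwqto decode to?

Shifts by position in slate: pos 0: s→u (+2), pos 1: l→q (+5), pos 2: a→c (+2), pos 3: t→y (+5) — repeating every 2. The shifts repeat in a cycle of length 2: positions 0,1,… shift by +2, +5, then the pattern repeats.
Decoding iwqto: i−2=g, w−5=r, q−2=o, t−5=o, o−2=m.

groom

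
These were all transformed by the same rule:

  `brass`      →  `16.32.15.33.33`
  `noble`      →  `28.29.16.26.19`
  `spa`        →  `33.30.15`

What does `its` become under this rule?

Each letter is replaced by its alphabet position (a=1..z=26) + 14.
On its: i=9→23, t=20→34, s=19→33.

23.34.33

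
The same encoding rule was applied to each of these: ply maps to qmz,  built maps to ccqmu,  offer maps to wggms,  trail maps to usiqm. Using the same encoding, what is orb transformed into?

wsc

The shift depends on letter class: consonant p→q is +1, but vowel u→c is +8. Vowels shift forward by 8 and consonants shift forward by 1.
For orb: o(vowel)+8=w, r(cons)+1=s, b(cons)+1=c.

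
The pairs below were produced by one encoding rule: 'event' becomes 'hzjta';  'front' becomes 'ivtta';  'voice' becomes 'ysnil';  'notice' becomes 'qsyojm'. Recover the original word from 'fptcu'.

In event: e→h is +3, v→z is +4, e→j is +5, n→t is +6 — the shift increases by 1 each position. Each letter shifts forward by (position + 3), i.e. 3, 4, 5, … — the shift grows by one for each successive letter.
Undoing it on fptcu: f−3=c, p−4=l, t−5=o, c−6=w, u−7=n.

clown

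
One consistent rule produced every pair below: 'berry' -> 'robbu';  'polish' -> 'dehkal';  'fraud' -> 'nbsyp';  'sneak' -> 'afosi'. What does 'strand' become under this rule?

azbsfp

This is an affine cipher: with a=0,…,z=25, each position x becomes (25x+18) mod 26.
On strand: s(18)→25·18+18≡0=a; t(19)→25·19+18≡25=z; r(17)→25·17+18≡1=b; a(0)→25·0+18≡18=s; n(13)→25·13+18≡5=f; d(3)→25·3+18≡15=p (all mod 26).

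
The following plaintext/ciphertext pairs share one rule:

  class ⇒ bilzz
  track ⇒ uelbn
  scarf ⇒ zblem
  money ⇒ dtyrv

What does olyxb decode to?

panic

c(2)→b(1) and l(11)→i(8) fit y≡21x+11 (mod 26); the inverse of 21 mod 26 is 5. Each letter's alphabet position (a=0..z=25) is mapped through 21·x+11 mod 26 — an affine cipher.
Decoding olyxb: o(14)→5·(14−11)≡15=p; l(11)→5·(11−11)≡0=a; y(24)→5·(24−11)≡13=n; x(23)→5·(23−11)≡8=i; b(1)→5·(1−11)≡2=c (all mod 26).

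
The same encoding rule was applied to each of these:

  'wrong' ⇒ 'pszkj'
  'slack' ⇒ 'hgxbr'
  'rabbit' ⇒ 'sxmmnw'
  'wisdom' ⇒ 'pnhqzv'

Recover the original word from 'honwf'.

w(22)→p(15) and r(17)→s(18) fit y≡15x+23 (mod 26); the inverse of 15 mod 26 is 7. Treating letters as 0–25, the rule is x ↦ 15x + 23 (mod 26).
Reversing it on honwf: h(7)→7·(7−23)≡18=s; o(14)→7·(14−23)≡15=p; n(13)→7·(13−23)≡8=i; w(22)→7·(22−23)≡19=t; f(5)→7·(5−23)≡4=e (all mod 26).

spite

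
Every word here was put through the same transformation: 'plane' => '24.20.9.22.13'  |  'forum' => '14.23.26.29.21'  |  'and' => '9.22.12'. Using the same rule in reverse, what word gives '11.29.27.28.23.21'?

p is letter #16 and maps to 24: an offset of 8. The number is (letter's place in the alphabet, a=1) + 8.
Decoding 11.29.27.28.23.21: 11→(11−8)÷1=3=c, 29→(29−8)÷1=21=u, 27→(27−8)÷1=19=s, 28→(28−8)÷1=20=t, 23→(23−8)÷1=15=o, 21→(21−8)÷1=13=m.

custom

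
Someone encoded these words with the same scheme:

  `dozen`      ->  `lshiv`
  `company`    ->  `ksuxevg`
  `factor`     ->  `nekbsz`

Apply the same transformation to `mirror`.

umzzsz

The rule splits by letter class: vowels +4, consonants +8.
For mirror: m(cons)+8=u, i(vowel)+4=m, r(cons)+8=z, r(cons)+8=z, o(vowel)+4=s, r(cons)+8=z.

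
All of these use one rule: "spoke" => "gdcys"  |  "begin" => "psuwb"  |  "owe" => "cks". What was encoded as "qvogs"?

chase

Each letter is shifted forward by 14 in the alphabet (a Caesar shift of +14).
Decoding qvogs: q−14=c, v−14=h, o−14=a, g−14=s, s−14=e.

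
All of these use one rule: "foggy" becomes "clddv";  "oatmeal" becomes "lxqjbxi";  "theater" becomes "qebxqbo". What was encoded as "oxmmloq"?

Compare letters: f→c is +23, o→l is +23, g→d is +23 — a constant shift. It's a constant shift of +23 (ROT23).
Decoding oxmmloq: o−23=r, x−23=a, m−23=p, m−23=p, l−23=o, o−23=r, q−23=t.

rapport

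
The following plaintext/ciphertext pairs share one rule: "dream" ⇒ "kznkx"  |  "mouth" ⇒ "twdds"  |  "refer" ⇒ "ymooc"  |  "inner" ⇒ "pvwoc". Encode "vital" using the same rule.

Letter i (0-indexed) is shifted by i+7, so successive shifts are 7, 8, 9, ….
Applying it to vital: v+7=c, i+8=q, t+9=c, a+10=k, l+11=w.

cqckw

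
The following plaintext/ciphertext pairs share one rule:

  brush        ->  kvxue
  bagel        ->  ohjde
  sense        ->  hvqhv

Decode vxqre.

bonus

The output letters match the input read backwards, each shifted +3: brush reversed is hsurb. Read the word backwards and shift each letter +3.
Undoing it on vxqre: shift back: v−3=s, x−3=u, q−3=n, r−3=o, e−3=b → sunob; then reverse → bonus.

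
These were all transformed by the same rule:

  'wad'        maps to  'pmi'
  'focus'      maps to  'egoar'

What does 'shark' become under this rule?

The output letters match the input read backwards, each shifted +12: wad reversed is daw. The word is reversed, then every letter is shifted forward by 12.
On shark: reverse → krahs; then shift: k+12=w, r+12=d, a+12=m, h+12=t, s+12=e.

wdmte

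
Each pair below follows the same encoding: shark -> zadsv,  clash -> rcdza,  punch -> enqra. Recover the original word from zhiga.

s(18)→z(25) and h(7)→a(0) fit y≡7x+3 (mod 26); the inverse of 7 mod 26 is 15. Each letter's alphabet position (a=0..z=25) is mapped through 7·x+3 mod 26 — an affine cipher.
Decoding zhiga: z(25)→15·(25−3)≡18=s; h(7)→15·(7−3)≡8=i; i(8)→15·(8−3)≡23=x; g(6)→15·(6−3)≡19=t; a(0)→15·(0−3)≡7=h (all mod 26).

sixth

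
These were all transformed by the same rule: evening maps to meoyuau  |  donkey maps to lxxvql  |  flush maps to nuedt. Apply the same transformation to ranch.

zjxnt

In evening: e→m is +8, v→e is +9, e→o is +10, n→y is +11 — the shift increases by 1 each position. Each letter shifts forward by (position + 8), i.e. 8, 9, 10, … — the shift grows by one for each successive letter.
For ranch: r+8=z, a+9=j, n+10=x, c+11=n, h+12=t.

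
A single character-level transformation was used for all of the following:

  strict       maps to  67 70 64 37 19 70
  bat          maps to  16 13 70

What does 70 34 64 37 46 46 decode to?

thrill

s(#19)→67 and t(#20)→70: differences scale by 3, so n = 3·pos + 10. Each letter becomes 3×(its alphabet position, a=1..z=26) + 10.
Reversing it on 70 34 64 37 46 46: 70→(70−10)÷3=20=t, 34→(34−10)÷3=8=h, 64→(64−10)÷3=18=r, 37→(37−10)÷3=9=i, 46→(46−10)÷3=12=l, 46→(46−10)÷3=12=l.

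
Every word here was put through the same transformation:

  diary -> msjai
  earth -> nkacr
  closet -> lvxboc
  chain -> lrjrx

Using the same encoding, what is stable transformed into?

bdjkvn

A repeating key of period 3 is used — shifts +9, +10, +9 over and over.
For stable: s+9=b, t+10=d, a+9=j, b+9=k, l+10=v, e+9=n.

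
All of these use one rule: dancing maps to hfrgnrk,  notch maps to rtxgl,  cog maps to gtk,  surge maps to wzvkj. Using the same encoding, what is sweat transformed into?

The shift depends on letter class: consonant d→h is +4, but vowel a→f is +5. Two shifts are in play — +5 for a/e/i/o/u, +4 for every other letter.
Applying it to sweat: s(cons)+4=w, w(cons)+4=a, e(vowel)+5=j, a(vowel)+5=f, t(cons)+4=x.

wajfx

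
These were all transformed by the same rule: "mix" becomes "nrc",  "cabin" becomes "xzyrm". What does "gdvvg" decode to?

tweet

Each pair mirrors across the alphabet (m↔n, i↔r, x↔c): positions sum to 25. Each letter is replaced by its mirror in the alphabet: a↔z, b↔y, c↔x, and so on (the Atbash cipher).
Reversing it on gdvvg: g↔t, d↔w, v↔e, v↔e, g↔t.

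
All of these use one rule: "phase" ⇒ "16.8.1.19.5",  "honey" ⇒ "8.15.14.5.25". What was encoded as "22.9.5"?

p is letter #16 and maps to 16: an offset of 0. Letters become their 1-indexed alphabet positions: a=1 … z=26.
Undoing it on 22.9.5: 22=v, 9=i, 5=e.

vie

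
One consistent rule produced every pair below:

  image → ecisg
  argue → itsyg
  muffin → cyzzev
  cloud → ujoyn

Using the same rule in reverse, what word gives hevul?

pinch

i(8)→e(4) and m(12)→c(2) fit y≡19x+8 (mod 26); the inverse of 19 mod 26 is 11. This is an affine cipher: with a=0,…,z=25, each position x becomes (19x+8) mod 26.
Undoing it on hevul: h(7)→11·(7−8)≡15=p; e(4)→11·(4−8)≡8=i; v(21)→11·(21−8)≡13=n; u(20)→11·(20−8)≡2=c; l(11)→11·(11−8)≡7=h (all mod 26).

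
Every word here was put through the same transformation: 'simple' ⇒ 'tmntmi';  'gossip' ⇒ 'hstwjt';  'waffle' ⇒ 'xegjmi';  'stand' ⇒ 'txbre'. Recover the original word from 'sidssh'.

Shifts by position in simple: pos 0: s→t (+1), pos 1: i→m (+4), pos 2: m→n (+1), pos 3: p→t (+4) — repeating every 2. It's a Vigenère-style cipher with numeric key [1,4]: position i shifts by key[i mod 2].
Undoing it on sidssh: s−1=r, i−4=e, d−1=c, s−4=o, s−1=r, h−4=d.

record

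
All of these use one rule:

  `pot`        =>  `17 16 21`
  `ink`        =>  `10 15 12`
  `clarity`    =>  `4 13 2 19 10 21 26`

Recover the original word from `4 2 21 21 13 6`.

cattle

Letters become their 1-based position plus 1 (so a→2, b→3, …).
Decoding 4 2 21 21 13 6: 4→(4−1)÷1=3=c, 2→(2−1)÷1=1=a, 21→(21−1)÷1=20=t, 21→(21−1)÷1=20=t, 13→(13−1)÷1=12=l, 6→(6−1)÷1=5=e.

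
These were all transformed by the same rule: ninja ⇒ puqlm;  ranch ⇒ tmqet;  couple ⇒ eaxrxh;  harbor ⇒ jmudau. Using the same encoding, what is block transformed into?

Shifts by position in ninja: pos 0: n→p (+2), pos 1: i→u (+12), pos 2: n→q (+3), pos 3: j→l (+2), pos 4: a→m (+12) — repeating every 3. It's a Vigenère-style cipher with numeric key [2,12,3]: position i shifts by key[i mod 3].
For block: b+2=d, l+12=x, o+3=r, c+2=e, k+12=w.

dxrew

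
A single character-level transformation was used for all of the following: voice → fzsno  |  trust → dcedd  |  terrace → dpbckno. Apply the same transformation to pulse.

zfvdo

Shifts by position in voice: pos 0: v→f (+10), pos 1: o→z (+11), pos 2: i→s (+10), pos 3: c→n (+11) — repeating every 2. The shifts repeat in a cycle of length 2: positions 0,1,… shift by +10, +11, then the pattern repeats.
For pulse: p+10=z, u+11=f, l+10=v, s+11=d, e+10=o.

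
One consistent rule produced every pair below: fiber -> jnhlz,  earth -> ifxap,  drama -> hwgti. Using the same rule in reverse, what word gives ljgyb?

In fiber: f→j is +4, i→n is +5, b→h is +6, e→l is +7 — the shift increases by 1 each position. Each letter shifts forward by (position + 4), i.e. 4, 5, 6, … — the shift grows by one for each successive letter.
Decoding ljgyb: l−4=h, j−5=e, g−6=a, y−7=r, b−8=t.

heart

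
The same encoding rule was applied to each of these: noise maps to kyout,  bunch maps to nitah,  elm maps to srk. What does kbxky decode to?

The word is reversed, then every letter is shifted forward by 6.
Reversing it on kbxky: shift back: k−6=e, b−6=v, x−6=r, k−6=e, y−6=s → evres; then reverse → serve.

serve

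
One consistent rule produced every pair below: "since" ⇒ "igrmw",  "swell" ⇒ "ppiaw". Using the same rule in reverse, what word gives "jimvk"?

The output letters match the input read backwards, each shifted +4: since reversed is ecnis. Two steps: reverse the string, then apply a Caesar shift of +4.
Undoing it on jimvk: shift back: j−4=f, i−4=e, m−4=i, v−4=r, k−4=g → feirg; then reverse → grief.

grief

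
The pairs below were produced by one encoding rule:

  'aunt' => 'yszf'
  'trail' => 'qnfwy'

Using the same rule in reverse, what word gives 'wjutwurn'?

improper

The output letters match the input read backwards, each shifted +5: aunt reversed is tnua. Two steps: reverse the string, then apply a Caesar shift of +5.
Decoding wjutwurn: shift back: w−5=r, j−5=e, u−5=p, t−5=o, w−5=r, u−5=p, r−5=m, n−5=i → reporpmi; then reverse → improper.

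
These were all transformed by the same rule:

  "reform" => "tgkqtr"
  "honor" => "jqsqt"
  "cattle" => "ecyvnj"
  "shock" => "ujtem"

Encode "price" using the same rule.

rtneg

It's a Vigenère-style cipher with numeric key [2,2,5]: position i shifts by key[i mod 3].
For price: p+2=r, r+2=t, i+5=n, c+2=e, e+2=g.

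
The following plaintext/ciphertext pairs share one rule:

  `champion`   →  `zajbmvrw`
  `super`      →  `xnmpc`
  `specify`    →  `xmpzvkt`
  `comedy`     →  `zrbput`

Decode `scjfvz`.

tragic

c(2)→z(25) and h(7)→a(0) fit y≡21x+9 (mod 26); the inverse of 21 mod 26 is 5. Each letter's alphabet position (a=0..z=25) is mapped through 21·x+9 mod 26 — an affine cipher.
Undoing it on scjfvz: s(18)→5·(18−9)≡19=t; c(2)→5·(2−9)≡17=r; j(9)→5·(9−9)≡0=a; f(5)→5·(5−9)≡6=g; v(21)→5·(21−9)≡8=i; z(25)→5·(25−9)≡2=c (all mod 26).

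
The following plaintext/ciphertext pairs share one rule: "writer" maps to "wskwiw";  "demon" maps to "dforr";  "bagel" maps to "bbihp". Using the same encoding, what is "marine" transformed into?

In writer: w→w is +0, r→s is +1, i→k is +2, t→w is +3 — the shift increases by 1 each position. Each letter shifts forward by its position index (0, 1, 2, …) — the shift grows by one for each successive letter.
On marine: m+0=m, a+1=b, r+2=t, i+3=l, n+4=r, e+5=j.

mbtlrj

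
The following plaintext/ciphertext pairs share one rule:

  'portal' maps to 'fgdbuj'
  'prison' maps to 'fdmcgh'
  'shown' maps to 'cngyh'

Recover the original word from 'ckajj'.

Treating letters as 0–25, the rule is x ↦ 25x + 20 (mod 26).
Reversing it on ckajj: c(2)→25·(2−20)≡18=s; k(10)→25·(10−20)≡10=k; a(0)→25·(0−20)≡20=u; j(9)→25·(9−20)≡11=l; j(9)→25·(9−20)≡11=l (all mod 26).

skull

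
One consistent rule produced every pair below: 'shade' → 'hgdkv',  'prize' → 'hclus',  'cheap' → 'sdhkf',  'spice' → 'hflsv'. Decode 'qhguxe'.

The output letters match the input read backwards, each shifted +3: shade reversed is edahs. The word is reversed, then every letter is shifted forward by 3.
Reversing it on qhguxe: shift back: q−3=n, h−3=e, g−3=d, u−3=r, x−3=u, e−3=b → nedrub; then reverse → burden.

burden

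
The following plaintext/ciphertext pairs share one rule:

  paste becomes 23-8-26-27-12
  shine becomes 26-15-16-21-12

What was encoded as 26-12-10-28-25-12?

p is letter #16 and maps to 23: an offset of 7. The number is (letter's place in the alphabet, a=1) + 7.
Reversing it on 26-12-10-28-25-12: 26→(26−7)÷1=19=s, 12→(12−7)÷1=5=e, 10→(10−7)÷1=3=c, 28→(28−7)÷1=21=u, 25→(25−7)÷1=18=r, 12→(12−7)÷1=5=e.

secure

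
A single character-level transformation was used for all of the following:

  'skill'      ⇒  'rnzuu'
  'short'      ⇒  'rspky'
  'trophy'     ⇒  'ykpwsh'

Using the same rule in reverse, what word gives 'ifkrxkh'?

nursery

s(18)→r(17) and k(10)→n(13) fit y≡7x+21 (mod 26); the inverse of 7 mod 26 is 15. Each letter's alphabet position (a=0..z=25) is mapped through 7·x+21 mod 26 — an affine cipher.
Undoing it on ifkrxkh: i(8)→15·(8−21)≡13=n; f(5)→15·(5−21)≡20=u; k(10)→15·(10−21)≡17=r; r(17)→15·(17−21)≡18=s; x(23)→15·(23−21)≡4=e; k(10)→15·(10−21)≡17=r; h(7)→15·(7−21)≡24=y (all mod 26).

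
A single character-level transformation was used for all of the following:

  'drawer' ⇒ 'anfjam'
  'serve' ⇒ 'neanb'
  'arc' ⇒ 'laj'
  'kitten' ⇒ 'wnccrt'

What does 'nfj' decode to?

The output letters match the input read backwards, each shifted +9: drawer reversed is reward. Two steps: reverse the string, then apply a Caesar shift of +9.
Reversing it on nfj: shift back: n−9=e, f−9=w, j−9=a → ewa; then reverse → awe.

awe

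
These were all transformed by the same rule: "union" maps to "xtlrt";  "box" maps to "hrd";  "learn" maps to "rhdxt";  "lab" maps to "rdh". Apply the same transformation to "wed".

chj

The shift depends on letter class: consonant n→t is +6, but vowel u→x is +3. Two shifts are in play — +3 for a/e/i/o/u, +6 for every other letter.
Applying it to wed: w(cons)+6=c, e(vowel)+3=h, d(cons)+6=j.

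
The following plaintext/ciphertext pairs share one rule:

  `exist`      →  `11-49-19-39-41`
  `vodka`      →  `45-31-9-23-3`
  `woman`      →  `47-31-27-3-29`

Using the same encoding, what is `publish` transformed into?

Each letter becomes 2×(its alphabet position, a=1..z=26) + 1.
Applying it to publish: p=16→33, u=21→43, b=2→5, l=12→25, i=9→19, s=19→39, h=8→17.

33-43-5-25-19-39-17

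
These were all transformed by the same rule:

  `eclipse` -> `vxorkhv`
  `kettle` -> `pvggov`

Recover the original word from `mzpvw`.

Each pair mirrors across the alphabet (e↔v, c↔x, l↔o): positions sum to 25. This is the alphabet-reversal cipher (Atbash): a becomes z, b becomes y, etc.
Decoding mzpvw: m↔n, z↔a, p↔k, v↔e, w↔d.

naked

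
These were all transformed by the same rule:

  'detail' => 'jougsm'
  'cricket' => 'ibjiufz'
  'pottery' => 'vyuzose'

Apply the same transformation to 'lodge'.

ryemo

Shifts by position in detail: pos 0: d→j (+6), pos 1: e→o (+10), pos 2: t→u (+1), pos 3: a→g (+6), pos 4: i→s (+10), pos 5: l→m (+1) — repeating every 3. It's a Vigenère-style cipher with numeric key [6,10,1]: position i shifts by key[i mod 3].
On lodge: l+6=r, o+10=y, d+1=e, g+6=m, e+10=o.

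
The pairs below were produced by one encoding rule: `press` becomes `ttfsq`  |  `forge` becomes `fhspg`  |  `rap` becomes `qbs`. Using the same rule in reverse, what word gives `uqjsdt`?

script

The output letters match the input read backwards, each shifted +1: press reversed is sserp. Read the word backwards and shift each letter +1.
Undoing it on uqjsdt: shift back: u−1=t, q−1=p, j−1=i, s−1=r, d−1=c, t−1=s → tpircs; then reverse → script.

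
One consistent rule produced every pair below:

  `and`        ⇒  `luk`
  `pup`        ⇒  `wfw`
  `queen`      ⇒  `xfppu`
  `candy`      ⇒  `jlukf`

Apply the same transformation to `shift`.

zotma

The shift depends on letter class: consonant n→u is +7, but vowel a→l is +11. Vowels shift forward by 11 and consonants shift forward by 7.
For shift: s(cons)+7=z, h(cons)+7=o, i(vowel)+11=t, f(cons)+7=m, t(cons)+7=a.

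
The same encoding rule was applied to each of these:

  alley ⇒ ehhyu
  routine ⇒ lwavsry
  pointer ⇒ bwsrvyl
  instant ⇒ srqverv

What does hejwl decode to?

a(0)→e(4) and l(11)→h(7) fit y≡5x+4 (mod 26); the inverse of 5 mod 26 is 21. This is an affine cipher: with a=0,…,z=25, each position x becomes (5x+4) mod 26.
Reversing it on hejwl: h(7)→21·(7−4)≡11=l; e(4)→21·(4−4)≡0=a; j(9)→21·(9−4)≡1=b; w(22)→21·(22−4)≡14=o; l(11)→21·(11−4)≡17=r (all mod 26).

labor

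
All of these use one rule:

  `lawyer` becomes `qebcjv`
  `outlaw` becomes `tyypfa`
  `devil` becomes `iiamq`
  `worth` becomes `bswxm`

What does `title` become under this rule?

ymypj

Shifts by position in lawyer: pos 0: l→q (+5), pos 1: a→e (+4), pos 2: w→b (+5), pos 3: y→c (+4) — repeating every 2. It's a Vigenère-style cipher with numeric key [5,4]: position i shifts by key[i mod 2].
For title: t+5=y, i+4=m, t+5=y, l+4=p, e+5=j.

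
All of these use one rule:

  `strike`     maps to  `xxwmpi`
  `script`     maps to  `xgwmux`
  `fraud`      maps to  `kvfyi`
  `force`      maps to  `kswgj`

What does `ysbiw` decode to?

Shifts by position in strike: pos 0: s→x (+5), pos 1: t→x (+4), pos 2: r→w (+5), pos 3: i→m (+4) — repeating every 2. The shifts repeat in a cycle of length 2: positions 0,1,… shift by +5, +4, then the pattern repeats.
Decoding ysbiw: y−5=t, s−4=o, b−5=w, i−4=e, w−5=r.

tower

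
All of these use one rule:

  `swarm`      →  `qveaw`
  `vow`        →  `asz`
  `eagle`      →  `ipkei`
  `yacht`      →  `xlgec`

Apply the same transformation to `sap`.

The output letters match the input read backwards, each shifted +4: swarm reversed is mraws. Two steps: reverse the string, then apply a Caesar shift of +4.
On sap: reverse → pas; then shift: p+4=t, a+4=e, s+4=w.

tew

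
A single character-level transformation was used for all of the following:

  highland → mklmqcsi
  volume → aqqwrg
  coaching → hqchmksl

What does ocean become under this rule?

qhgcs

The shift depends on letter class: consonant h→m is +5, but vowel i→k is +2. The rule splits by letter class: vowels +2, consonants +5.
Applying it to ocean: o(vowel)+2=q, c(cons)+5=h, e(vowel)+2=g, a(vowel)+2=c, n(cons)+5=s.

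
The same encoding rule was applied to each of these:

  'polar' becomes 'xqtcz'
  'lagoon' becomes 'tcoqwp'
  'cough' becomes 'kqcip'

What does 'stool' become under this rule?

avwqt

It's a Vigenère-style cipher with numeric key [8,2]: position i shifts by key[i mod 2].
Applying it to stool: s+8=a, t+2=v, o+8=w, o+2=q, l+8=t.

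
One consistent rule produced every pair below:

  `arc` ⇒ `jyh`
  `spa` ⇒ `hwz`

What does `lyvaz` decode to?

store

The output letters match the input read backwards, each shifted +7: arc reversed is cra. The word is reversed, then every letter is shifted forward by 7.
Reversing it on lyvaz: shift back: l−7=e, y−7=r, v−7=o, a−7=t, z−7=s → erots; then reverse → store.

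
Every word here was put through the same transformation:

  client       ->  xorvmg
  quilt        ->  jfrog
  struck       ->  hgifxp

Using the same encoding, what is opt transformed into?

Each pair mirrors across the alphabet (c↔x, l↔o, i↔r): positions sum to 25. Each letter is replaced by its mirror in the alphabet: a↔z, b↔y, c↔x, and so on (the Atbash cipher).
On opt: o↔l, p↔k, t↔g.

lkg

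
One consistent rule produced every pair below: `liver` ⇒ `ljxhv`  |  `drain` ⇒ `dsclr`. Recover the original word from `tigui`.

In liver: l→l is +0, i→j is +1, v→x is +2, e→h is +3 — the shift increases by 1 each position. Each letter shifts forward by its position index (0, 1, 2, …) — the shift grows by one for each successive letter.
Reversing it on tigui: t−0=t, i−1=h, g−2=e, u−3=r, i−4=e.

there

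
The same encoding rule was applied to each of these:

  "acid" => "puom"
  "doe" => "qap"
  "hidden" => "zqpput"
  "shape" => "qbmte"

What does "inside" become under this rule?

The output letters match the input read backwards, each shifted +12: acid reversed is dica. Read the word backwards and shift each letter +12.
Applying it to inside: reverse → edisni; then shift: e+12=q, d+12=p, i+12=u, s+12=e, n+12=z, i+12=u.

qpuezu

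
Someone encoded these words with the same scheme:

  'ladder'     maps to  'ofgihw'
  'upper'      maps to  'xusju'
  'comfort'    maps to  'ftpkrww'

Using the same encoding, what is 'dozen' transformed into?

gtcjq

Shifts by position in ladder: pos 0: l→o (+3), pos 1: a→f (+5), pos 2: d→g (+3), pos 3: d→i (+5) — repeating every 2. It's a Vigenère-style cipher with numeric key [3,5]: position i shifts by key[i mod 2].
On dozen: d+3=g, o+5=t, z+3=c, e+5=j, n+3=q.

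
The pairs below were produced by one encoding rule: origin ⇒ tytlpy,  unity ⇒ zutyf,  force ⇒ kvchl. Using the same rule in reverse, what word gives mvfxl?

A repeating key of period 3 is used — shifts +5, +7, +11 over and over.
Undoing it on mvfxl: m−5=h, v−7=o, f−11=u, x−5=s, l−7=e.

house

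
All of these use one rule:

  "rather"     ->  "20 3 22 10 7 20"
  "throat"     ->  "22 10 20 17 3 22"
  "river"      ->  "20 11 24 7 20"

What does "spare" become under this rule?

21 18 3 20 7

r is letter #18 and maps to 20: an offset of 2. Letters become their 1-based position plus 2 (so a→3, b→4, …).
For spare: s=19→21, p=16→18, a=1→3, r=18→20, e=5→7.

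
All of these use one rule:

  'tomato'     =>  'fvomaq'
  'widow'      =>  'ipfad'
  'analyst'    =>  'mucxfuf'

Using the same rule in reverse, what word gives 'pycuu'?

drain

A repeating key of period 3 is used — shifts +12, +7, +2 over and over.
Undoing it on pycuu: p−12=d, y−7=r, c−2=a, u−12=i, u−7=n.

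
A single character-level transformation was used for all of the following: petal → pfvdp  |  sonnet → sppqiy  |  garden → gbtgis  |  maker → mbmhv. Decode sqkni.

In petal: p→p is +0, e→f is +1, t→v is +2, a→d is +3 — the shift increases by 1 each position. Letter i (0-indexed) is shifted by i+0, so successive shifts are 0, 1, 2, ….
Reversing it on sqkni: s−0=s, q−1=p, k−2=i, n−3=k, i−4=e.

spike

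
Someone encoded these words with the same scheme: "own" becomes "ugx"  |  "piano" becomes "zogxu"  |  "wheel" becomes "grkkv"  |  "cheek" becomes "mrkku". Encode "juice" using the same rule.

The shift depends on letter class: consonant w→g is +10, but vowel o→u is +6. Two shifts are in play — +6 for a/e/i/o/u, +10 for every other letter.
For juice: j(cons)+10=t, u(vowel)+6=a, i(vowel)+6=o, c(cons)+10=m, e(vowel)+6=k.

taomk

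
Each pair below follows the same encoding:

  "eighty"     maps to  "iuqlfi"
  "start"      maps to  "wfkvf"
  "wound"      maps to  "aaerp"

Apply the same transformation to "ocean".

Shifts by position in eighty: pos 0: e→i (+4), pos 1: i→u (+12), pos 2: g→q (+10), pos 3: h→l (+4), pos 4: t→f (+12), pos 5: y→i (+10) — repeating every 3. It's a Vigenère-style cipher with numeric key [4,12,10]: position i shifts by key[i mod 3].
For ocean: o+4=s, c+12=o, e+10=o, a+4=e, n+12=z.

sooez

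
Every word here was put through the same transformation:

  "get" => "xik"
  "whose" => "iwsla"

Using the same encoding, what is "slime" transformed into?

The output letters match the input read backwards, each shifted +4: get reversed is teg. The word is reversed, then every letter is shifted forward by 4.
On slime: reverse → emils; then shift: e+4=i, m+4=q, i+4=m, l+4=p, s+4=w.

iqmpw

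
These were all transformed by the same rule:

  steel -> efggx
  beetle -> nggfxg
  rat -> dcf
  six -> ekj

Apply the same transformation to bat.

The shift depends on letter class: consonant s→e is +12, but vowel e→g is +2. Vowels shift forward by 2 and consonants shift forward by 12.
On bat: b(cons)+12=n, a(vowel)+2=c, t(cons)+12=f.

ncf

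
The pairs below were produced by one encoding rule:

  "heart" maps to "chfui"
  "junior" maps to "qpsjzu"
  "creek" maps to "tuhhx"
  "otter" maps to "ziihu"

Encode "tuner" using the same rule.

ipshu

h(7)→c(2) and e(4)→h(7) fit y≡7x+5 (mod 26); the inverse of 7 mod 26 is 15. Treating letters as 0–25, the rule is x ↦ 7x + 5 (mod 26).
For tuner: t(19)→7·19+5≡8=i; u(20)→7·20+5≡15=p; n(13)→7·13+5≡18=s; e(4)→7·4+5≡7=h; r(17)→7·17+5≡20=u (all mod 26).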